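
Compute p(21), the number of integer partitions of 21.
p(21) = 792

Compute p(n) via the recurrence p(n, m) = p(n, m−1) + p(n−m, m), where p(n, m) counts partitions of n with all parts ≤ m and p(n) = p(n, n). The base cases are p(0, m) = 1 and p(n, 0) = 0 for n > 0. Filling the table yields p(21) = 792. (Euler's pentagonal recurrence is an alternative.)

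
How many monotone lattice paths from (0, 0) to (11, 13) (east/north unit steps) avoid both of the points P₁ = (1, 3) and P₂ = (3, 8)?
Number of paths = 1652873

Inclusion–exclusion. Total paths: C(24, 11) = 2496144. Through P₁: C(4, 1)·C(20, 10) = 739024. Through P₂: C(11, 3)·C(13, 8) = 212355. Since P₁ is strictly southwest of P₂, a monotone path through both must visit P₁ then P₂; paths through both = C(4, 1)·C(7, 2)·C(13, 8) = 108108. Avoid both = 2496144 − 739024 − 212355 + 108108 = 1652873.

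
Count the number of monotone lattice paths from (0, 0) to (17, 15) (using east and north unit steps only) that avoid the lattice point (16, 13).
Number of paths = 362130975

Total paths from (0, 0) to (17, 15): C(32, 17) = 565722720. Paths through (16, 13): (paths (0, 0) → (16, 13)) × (paths (16, 13) → (17, 15)) = C(29, 16) · C(3, 1) = 67863915 · 3 = 203591745. Avoidance count = 565722720 − 203591745 = 362130975.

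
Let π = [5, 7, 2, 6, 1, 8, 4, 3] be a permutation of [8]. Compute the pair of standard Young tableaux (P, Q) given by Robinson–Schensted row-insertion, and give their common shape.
P = [1, 3, 8] / [2, 4] / [5, 6] / [7];  Q = [1, 2, 6] / [3, 4] / [5, 7] / [8];  common shape = (3, 2, 2, 1)

Row-insert the values π_1, π_2, … into P one at a time, bumping the leftmost entry strictly greater than the inserted value down to the next row. The recording tableau Q records, in position (i, j), the step at which that cell was added to P.
  Insert 5 (step 1): P = [5];  Q = [1]
  Insert 7 (step 2): P = [5, 7];  Q = [1, 2]
  Insert 2 (step 3): P = [2, 7] / [5];  Q = [1, 2] / [3]
  Insert 6 (step 4): P = [2, 6] / [5, 7];  Q = [1, 2] / [3, 4]
  Insert 1 (step 5): P = [1, 6] / [2, 7] / [5];  Q = [1, 2] / [3, 4] / [5]
  Insert 8 (step 6): P = [1, 6, 8] / [2, 7] / [5];  Q = [1, 2, 6] / [3, 4] / [5]
  Insert 4 (step 7): P = [1, 4, 8] / [2, 6] / [5, 7];  Q = [1, 2, 6] / [3, 4] / [5, 7]
  Insert 3 (step 8): P = [1, 3, 8] / [2, 4] / [5, 6] / [7];  Q = [1, 2, 6] / [3, 4] / [5, 7] / [8]
Final shape: (3, 2, 2, 1).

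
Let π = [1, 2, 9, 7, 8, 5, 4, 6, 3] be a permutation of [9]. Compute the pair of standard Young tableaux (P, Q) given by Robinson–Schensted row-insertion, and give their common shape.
P = [1, 2, 3, 6] / [4, 8] / [5] / [7] / [9];  Q = [1, 2, 3, 5] / [4, 8] / [6] / [7] / [9];  common shape = (4, 2, 1, 1, 1)

Row-insert the values π_1, π_2, … into P one at a time, bumping the leftmost entry strictly greater than the inserted value down to the next row. The recording tableau Q records, in position (i, j), the step at which that cell was added to P.
  Insert 1 (step 1): P = [1];  Q = [1]
  Insert 2 (step 2): P = [1, 2];  Q = [1, 2]
  Insert 9 (step 3): P = [1, 2, 9];  Q = [1, 2, 3]
  Insert 7 (step 4): P = [1, 2, 7] / [9];  Q = [1, 2, 3] / [4]
  Insert 8 (step 5): P = [1, 2, 7, 8] / [9];  Q = [1, 2, 3, 5] / [4]
  Insert 5 (step 6): P = [1, 2, 5, 8] / [7] / [9];  Q = [1, 2, 3, 5] / [4] / [6]
  Insert 4 (step 7): P = [1, 2, 4, 8] / [5] / [7] / [9];  Q = [1, 2, 3, 5] / [4] / [6] / [7]
  Insert 6 (step 8): P = [1, 2, 4, 6] / [5, 8] / [7] / [9];  Q = [1, 2, 3, 5] / [4, 8] / [6] / [7]
  Insert 3 (step 9): P = [1, 2, 3, 6] / [4, 8] / [5] / [7] / [9];  Q = [1, 2, 3, 5] / [4, 8] / [6] / [7] / [9]
Final shape: (4, 2, 1, 1, 1).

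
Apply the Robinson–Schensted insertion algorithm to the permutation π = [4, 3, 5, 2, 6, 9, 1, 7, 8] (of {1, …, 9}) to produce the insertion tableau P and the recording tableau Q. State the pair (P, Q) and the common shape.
P = [1, 5, 6, 7, 8] / [2, 9] / [3] / [4];  Q = [1, 3, 5, 6, 9] / [2, 8] / [4] / [7];  common shape = (5, 2, 1, 1)

Row-insert the values π_1, π_2, … into P one at a time, bumping the leftmost entry strictly greater than the inserted value down to the next row. The recording tableau Q records, in position (i, j), the step at which that cell was added to P.
  Insert 4 (step 1): P = [4];  Q = [1]
  Insert 3 (step 2): P = [3] / [4];  Q = [1] / [2]
  Insert 5 (step 3): P = [3, 5] / [4];  Q = [1, 3] / [2]
  Insert 2 (step 4): P = [2, 5] / [3] / [4];  Q = [1, 3] / [2] / [4]
  Insert 6 (step 5): P = [2, 5, 6] / [3] / [4];  Q = [1, 3, 5] / [2] / [4]
  Insert 9 (step 6): P = [2, 5, 6, 9] / [3] / [4];  Q = [1, 3, 5, 6] / [2] / [4]
  Insert 1 (step 7): P = [1, 5, 6, 9] / [2] / [3] / [4];  Q = [1, 3, 5, 6] / [2] / [4] / [7]
  Insert 7 (step 8): P = [1, 5, 6, 7] / [2, 9] / [3] / [4];  Q = [1, 3, 5, 6] / [2, 8] / [4] / [7]
  Insert 8 (step 9): P = [1, 5, 6, 7, 8] / [2, 9] / [3] / [4];  Q = [1, 3, 5, 6, 9] / [2, 8] / [4] / [7]
Final shape: (5, 2, 1, 1).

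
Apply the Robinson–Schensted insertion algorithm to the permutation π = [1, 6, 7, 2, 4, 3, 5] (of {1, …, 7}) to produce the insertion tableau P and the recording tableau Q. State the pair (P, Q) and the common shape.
P = [1, 2, 3, 5] / [4, 7] / [6];  Q = [1, 2, 3, 7] / [4, 5] / [6];  common shape = (4, 2, 1)

Row-insert the values π_1, π_2, … into P one at a time, bumping the leftmost entry strictly greater than the inserted value down to the next row. The recording tableau Q records, in position (i, j), the step at which that cell was added to P.
  Insert 1 (step 1): P = [1];  Q = [1]
  Insert 6 (step 2): P = [1, 6];  Q = [1, 2]
  Insert 7 (step 3): P = [1, 6, 7];  Q = [1, 2, 3]
  Insert 2 (step 4): P = [1, 2, 7] / [6];  Q = [1, 2, 3] / [4]
  Insert 4 (step 5): P = [1, 2, 4] / [6, 7];  Q = [1, 2, 3] / [4, 5]
  Insert 3 (step 6): P = [1, 2, 3] / [4, 7] / [6];  Q = [1, 2, 3] / [4, 5] / [6]
  Insert 5 (step 7): P = [1, 2, 3, 5] / [4, 7] / [6];  Q = [1, 2, 3, 7] / [4, 5] / [6]
Final shape: (4, 2, 1).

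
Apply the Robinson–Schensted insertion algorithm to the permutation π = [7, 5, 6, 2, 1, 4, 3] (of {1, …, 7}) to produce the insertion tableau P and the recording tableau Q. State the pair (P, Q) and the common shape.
P = [1, 3] / [2, 4] / [5, 6] / [7];  Q = [1, 3] / [2, 6] / [4, 7] / [5];  common shape = (2, 2, 2, 1)

Row-insert the values π_1, π_2, … into P one at a time, bumping the leftmost entry strictly greater than the inserted value down to the next row. The recording tableau Q records, in position (i, j), the step at which that cell was added to P.
  Insert 7 (step 1): P = [7];  Q = [1]
  Insert 5 (step 2): P = [5] / [7];  Q = [1] / [2]
  Insert 6 (step 3): P = [5, 6] / [7];  Q = [1, 3] / [2]
  Insert 2 (step 4): P = [2, 6] / [5] / [7];  Q = [1, 3] / [2] / [4]
  Insert 1 (step 5): P = [1, 6] / [2] / [5] / [7];  Q = [1, 3] / [2] / [4] / [5]
  Insert 4 (step 6): P = [1, 4] / [2, 6] / [5] / [7];  Q = [1, 3] / [2, 6] / [4] / [5]
  Insert 3 (step 7): P = [1, 3] / [2, 4] / [5, 6] / [7];  Q = [1, 3] / [2, 6] / [4, 7] / [5]
Final shape: (2, 2, 2, 1).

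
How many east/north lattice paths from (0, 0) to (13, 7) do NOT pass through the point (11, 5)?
Number of paths = 51312

Total paths from (0, 0) to (13, 7): C(20, 13) = 77520. Paths through (11, 5): (paths (0, 0) → (11, 5)) × (paths (11, 5) → (13, 7)) = C(16, 11) · C(4, 2) = 4368 · 6 = 26208. Avoidance count = 77520 − 26208 = 51312.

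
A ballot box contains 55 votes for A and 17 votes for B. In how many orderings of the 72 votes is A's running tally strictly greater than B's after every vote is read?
Strict-lead orderings = 7156451868600776

Total orderings of the 72 votes with 55 for A: C(72, 55) = 13559593014190944. By the Bertrand ballot formula (Cycle Lemma / reflection principle), the number of orderings in which A is strictly ahead of B throughout is (p − q)/(p + q) · C(p + q, p) = (55 − 17)/(55 + 17) · 13559593014190944 = 7156451868600776.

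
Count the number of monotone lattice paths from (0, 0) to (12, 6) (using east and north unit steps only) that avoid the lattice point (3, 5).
Number of paths = 18004

Total paths from (0, 0) to (12, 6): C(18, 12) = 18564. Paths through (3, 5): (paths (0, 0) → (3, 5)) × (paths (3, 5) → (12, 6)) = C(8, 3) · C(10, 9) = 56 · 10 = 560. Avoidance count = 18564 − 560 = 18004.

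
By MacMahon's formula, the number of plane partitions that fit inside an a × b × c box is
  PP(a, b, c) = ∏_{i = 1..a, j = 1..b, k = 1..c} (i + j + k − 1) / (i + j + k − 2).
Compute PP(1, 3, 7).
PP(1, 3, 7) = 120

Evaluate the triple product over i = 1..1, j = 1..3, k = 1..7. The factors are (2/1) · (3/2) · (4/3) · (5/4) · (6/5) · (7/6) · (8/7) · (3/2) · … (21 factors total). The numerators and denominators telescope so the product is an integer; carrying out the multiplication exactly gives PP(1, 3, 7) = 120.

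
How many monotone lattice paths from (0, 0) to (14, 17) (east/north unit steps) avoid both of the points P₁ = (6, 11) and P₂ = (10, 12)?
Number of paths = 154336881

Inclusion–exclusion. Total paths: C(31, 14) = 265182525. Through P₁: C(17, 6)·C(14, 8) = 37165128. Through P₂: C(22, 10)·C(9, 4) = 81477396. Since P₁ is strictly southwest of P₂, a monotone path through both must visit P₁ then P₂; paths through both = C(17, 6)·C(5, 4)·C(9, 4) = 7796880. Avoid both = 265182525 − 37165128 − 81477396 + 7796880 = 154336881.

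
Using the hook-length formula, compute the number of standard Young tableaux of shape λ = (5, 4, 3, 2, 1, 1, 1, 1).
# SYT of shape (5, 4, 3, 2, 1, 1, 1, 1) = 9801792

Hook-length formula: f^λ = n! / Π hook(c), product over all cells c of the Young diagram. For λ = (5, 4, 3, 2, 1, 1, 1, 1), n = 18 boxes. Hook lengths by row (left-to-right, top-to-bottom): [12, 7, 5, 3, 1]; [10, 5, 3, 1]; [8, 3, 1]; [6, 1]; [4]; [3]; [2]; [1]. Product of hooks = 653184000. So f^λ = 18! / 653184000 = 6402373705728000 / 653184000 = 9801792.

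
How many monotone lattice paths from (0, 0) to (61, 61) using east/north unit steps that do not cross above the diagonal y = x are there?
C_61 = 6182127958584855650487080847216336

These NE paths below the diagonal are counted by the Catalan number C_n = (1/(n + 1)) · C(2n, n). For n = 61: C_61 = (1/62) · C(122, 61) = 383291933432261050330199012527412832/62 = 6182127958584855650487080847216336.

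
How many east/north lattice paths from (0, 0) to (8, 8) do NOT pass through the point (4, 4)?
Number of paths = 7970

Total paths from (0, 0) to (8, 8): C(16, 8) = 12870. Paths through (4, 4): (paths (0, 0) → (4, 4)) × (paths (4, 4) → (8, 8)) = C(8, 4) · C(8, 4) = 70 · 70 = 4900. Avoidance count = 12870 − 4900 = 7970.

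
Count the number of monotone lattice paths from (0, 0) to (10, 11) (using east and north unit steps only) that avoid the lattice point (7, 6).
Number of paths = 256620

Total paths from (0, 0) to (10, 11): C(21, 10) = 352716. Paths through (7, 6): (paths (0, 0) → (7, 6)) × (paths (7, 6) → (10, 11)) = C(13, 7) · C(8, 3) = 1716 · 56 = 96096. Avoidance count = 352716 − 96096 = 256620.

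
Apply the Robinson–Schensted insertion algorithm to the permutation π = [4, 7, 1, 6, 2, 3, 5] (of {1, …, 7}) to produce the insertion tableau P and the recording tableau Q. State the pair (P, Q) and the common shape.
P = [1, 2, 3, 5] / [4, 6] / [7];  Q = [1, 2, 6, 7] / [3, 4] / [5];  common shape = (4, 2, 1)

Row-insert the values π_1, π_2, … into P one at a time, bumping the leftmost entry strictly greater than the inserted value down to the next row. The recording tableau Q records, in position (i, j), the step at which that cell was added to P.
  Insert 4 (step 1): P = [4];  Q = [1]
  Insert 7 (step 2): P = [4, 7];  Q = [1, 2]
  Insert 1 (step 3): P = [1, 7] / [4];  Q = [1, 2] / [3]
  Insert 6 (step 4): P = [1, 6] / [4, 7];  Q = [1, 2] / [3, 4]
  Insert 2 (step 5): P = [1, 2] / [4, 6] / [7];  Q = [1, 2] / [3, 4] / [5]
  Insert 3 (step 6): P = [1, 2, 3] / [4, 6] / [7];  Q = [1, 2, 6] / [3, 4] / [5]
  Insert 5 (step 7): P = [1, 2, 3, 5] / [4, 6] / [7];  Q = [1, 2, 6, 7] / [3, 4] / [5]
Final shape: (4, 2, 1).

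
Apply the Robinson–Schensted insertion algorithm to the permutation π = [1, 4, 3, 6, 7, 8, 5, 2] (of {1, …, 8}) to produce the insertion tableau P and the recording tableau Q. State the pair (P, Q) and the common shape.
P = [1, 2, 5, 7, 8] / [3, 6] / [4];  Q = [1, 2, 4, 5, 6] / [3, 7] / [8];  common shape = (5, 2, 1)

Row-insert the values π_1, π_2, … into P one at a time, bumping the leftmost entry strictly greater than the inserted value down to the next row. The recording tableau Q records, in position (i, j), the step at which that cell was added to P.
  Insert 1 (step 1): P = [1];  Q = [1]
  Insert 4 (step 2): P = [1, 4];  Q = [1, 2]
  Insert 3 (step 3): P = [1, 3] / [4];  Q = [1, 2] / [3]
  Insert 6 (step 4): P = [1, 3, 6] / [4];  Q = [1, 2, 4] / [3]
  Insert 7 (step 5): P = [1, 3, 6, 7] / [4];  Q = [1, 2, 4, 5] / [3]
  Insert 8 (step 6): P = [1, 3, 6, 7, 8] / [4];  Q = [1, 2, 4, 5, 6] / [3]
  Insert 5 (step 7): P = [1, 3, 5, 7, 8] / [4, 6];  Q = [1, 2, 4, 5, 6] / [3, 7]
  Insert 2 (step 8): P = [1, 2, 5, 7, 8] / [3, 6] / [4];  Q = [1, 2, 4, 5, 6] / [3, 7] / [8]
Final shape: (5, 2, 1).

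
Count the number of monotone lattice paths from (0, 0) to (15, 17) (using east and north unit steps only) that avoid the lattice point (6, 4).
Number of paths = 461264520

Total paths from (0, 0) to (15, 17): C(32, 15) = 565722720. Paths through (6, 4): (paths (0, 0) → (6, 4)) × (paths (6, 4) → (15, 17)) = C(10, 6) · C(22, 9) = 210 · 497420 = 104458200. Avoidance count = 565722720 − 104458200 = 461264520.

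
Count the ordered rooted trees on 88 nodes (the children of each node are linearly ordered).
C_87 = 16435314834665426797069144960762886143367590394940

These ordered rooted trees are counted by the Catalan number C_n = (1/(n + 1)) · C(2n, n). For n = 87: C_87 = (1/88) · C(174, 87) = 1446307705450557558142084756547133980616347954754720/88 = 16435314834665426797069144960762886143367590394940.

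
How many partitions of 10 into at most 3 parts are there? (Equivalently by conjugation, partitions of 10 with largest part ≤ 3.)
p(10, parts ≤ 3) = 14

Partitions of 10 with all parts ≤ 3: 3+3+3+1, 3+3+2+2, 3+3+2+1+1, 3+3+1+1+1+1, 3+2+2+2+1, 3+2+2+1+1+1, 3+2+1+1+1+1+1, 3+1+1+1+1+1+1+1, 2+2+2+2+2, 2+2+2+2+1+1, 2+2+2+1+1+1+1, 2+2+1+1+1+1+1+1, 2+1+1+1+1+1+1+1+1, 1+1+1+1+1+1+1+1+1+1. Count = 14.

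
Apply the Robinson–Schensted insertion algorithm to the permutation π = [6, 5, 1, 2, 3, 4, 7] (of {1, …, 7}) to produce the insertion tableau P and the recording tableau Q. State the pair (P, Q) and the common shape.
P = [1, 2, 3, 4, 7] / [5] / [6];  Q = [1, 4, 5, 6, 7] / [2] / [3];  common shape = (5, 1, 1)

Row-insert the values π_1, π_2, … into P one at a time, bumping the leftmost entry strictly greater than the inserted value down to the next row. The recording tableau Q records, in position (i, j), the step at which that cell was added to P.
  Insert 6 (step 1): P = [6];  Q = [1]
  Insert 5 (step 2): P = [5] / [6];  Q = [1] / [2]
  Insert 1 (step 3): P = [1] / [5] / [6];  Q = [1] / [2] / [3]
  Insert 2 (step 4): P = [1, 2] / [5] / [6];  Q = [1, 4] / [2] / [3]
  Insert 3 (step 5): P = [1, 2, 3] / [5] / [6];  Q = [1, 4, 5] / [2] / [3]
  Insert 4 (step 6): P = [1, 2, 3, 4] / [5] / [6];  Q = [1, 4, 5, 6] / [2] / [3]
  Insert 7 (step 7): P = [1, 2, 3, 4, 7] / [5] / [6];  Q = [1, 4, 5, 6, 7] / [2] / [3]
Final shape: (5, 1, 1).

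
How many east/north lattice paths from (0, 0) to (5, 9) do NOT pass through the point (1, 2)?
Number of paths = 1012

Total paths from (0, 0) to (5, 9): C(14, 5) = 2002. Paths through (1, 2): (paths (0, 0) → (1, 2)) × (paths (1, 2) → (5, 9)) = C(3, 1) · C(11, 4) = 3 · 330 = 990. Avoidance count = 2002 − 990 = 1012.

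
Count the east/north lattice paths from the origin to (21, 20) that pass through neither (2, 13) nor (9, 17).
Number of paths = 267653963720

Inclusion–exclusion. Total paths: C(41, 21) = 269128937220. Through P₁: C(15, 2)·C(26, 19) = 69069000. Through P₂: C(26, 9)·C(15, 12) = 1421670250. Since P₁ is strictly southwest of P₂, a monotone path through both must visit P₁ then P₂; paths through both = C(15, 2)·C(11, 7)·C(15, 12) = 15765750. Avoid both = 269128937220 − 69069000 − 1421670250 + 15765750 = 267653963720.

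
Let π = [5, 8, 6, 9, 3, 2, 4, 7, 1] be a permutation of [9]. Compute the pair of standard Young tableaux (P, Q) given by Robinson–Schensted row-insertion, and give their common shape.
P = [1, 4, 7] / [2, 6, 9] / [3] / [5] / [8];  Q = [1, 2, 4] / [3, 7, 8] / [5] / [6] / [9];  common shape = (3, 3, 1, 1, 1)

Row-insert the values π_1, π_2, … into P one at a time, bumping the leftmost entry strictly greater than the inserted value down to the next row. The recording tableau Q records, in position (i, j), the step at which that cell was added to P.
  Insert 5 (step 1): P = [5];  Q = [1]
  Insert 8 (step 2): P = [5, 8];  Q = [1, 2]
  Insert 6 (step 3): P = [5, 6] / [8];  Q = [1, 2] / [3]
  Insert 9 (step 4): P = [5, 6, 9] / [8];  Q = [1, 2, 4] / [3]
  Insert 3 (step 5): P = [3, 6, 9] / [5] / [8];  Q = [1, 2, 4] / [3] / [5]
  Insert 2 (step 6): P = [2, 6, 9] / [3] / [5] / [8];  Q = [1, 2, 4] / [3] / [5] / [6]
  Insert 4 (step 7): P = [2, 4, 9] / [3, 6] / [5] / [8];  Q = [1, 2, 4] / [3, 7] / [5] / [6]
  Insert 7 (step 8): P = [2, 4, 7] / [3, 6, 9] / [5] / [8];  Q = [1, 2, 4] / [3, 7, 8] / [5] / [6]
  Insert 1 (step 9): P = [1, 4, 7] / [2, 6, 9] / [3] / [5] / [8];  Q = [1, 2, 4] / [3, 7, 8] / [5] / [6] / [9]
Final shape: (3, 3, 1, 1, 1).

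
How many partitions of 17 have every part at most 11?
p(17, parts ≤ 11) = 278

Use the recurrence p(n, m) = p(n, m−1) + p(n−m, m): either the largest part is < m (count p(n, m−1)) or the largest part is exactly m (remove one copy of m, count p(n−m, m)). With p(0, ·) = 1 this gives p(17, parts ≤ 11) = 278. (By conjugating Young diagrams, this also counts partitions of 17 into at most 11 parts.)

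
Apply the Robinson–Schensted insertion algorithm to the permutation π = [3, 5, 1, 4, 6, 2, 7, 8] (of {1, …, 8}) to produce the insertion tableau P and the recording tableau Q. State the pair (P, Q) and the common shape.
P = [1, 2, 6, 7, 8] / [3, 4] / [5];  Q = [1, 2, 5, 7, 8] / [3, 4] / [6];  common shape = (5, 2, 1)

Row-insert the values π_1, π_2, … into P one at a time, bumping the leftmost entry strictly greater than the inserted value down to the next row. The recording tableau Q records, in position (i, j), the step at which that cell was added to P.
  Insert 3 (step 1): P = [3];  Q = [1]
  Insert 5 (step 2): P = [3, 5];  Q = [1, 2]
  Insert 1 (step 3): P = [1, 5] / [3];  Q = [1, 2] / [3]
  Insert 4 (step 4): P = [1, 4] / [3, 5];  Q = [1, 2] / [3, 4]
  Insert 6 (step 5): P = [1, 4, 6] / [3, 5];  Q = [1, 2, 5] / [3, 4]
  Insert 2 (step 6): P = [1, 2, 6] / [3, 4] / [5];  Q = [1, 2, 5] / [3, 4] / [6]
  Insert 7 (step 7): P = [1, 2, 6, 7] / [3, 4] / [5];  Q = [1, 2, 5, 7] / [3, 4] / [6]
  Insert 8 (step 8): P = [1, 2, 6, 7, 8] / [3, 4] / [5];  Q = [1, 2, 5, 7, 8] / [3, 4] / [6]
Final shape: (5, 2, 1).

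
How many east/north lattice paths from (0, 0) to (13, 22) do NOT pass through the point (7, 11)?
Number of paths = 1082483976

Total paths from (0, 0) to (13, 22): C(35, 13) = 1476337800. Paths through (7, 11): (paths (0, 0) → (7, 11)) × (paths (7, 11) → (13, 22)) = C(18, 7) · C(17, 6) = 31824 · 12376 = 393853824. Avoidance count = 1476337800 − 393853824 = 1082483976.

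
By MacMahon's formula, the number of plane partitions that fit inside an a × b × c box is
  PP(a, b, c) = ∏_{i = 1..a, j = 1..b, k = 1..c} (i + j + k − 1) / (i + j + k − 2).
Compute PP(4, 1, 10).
PP(4, 1, 10) = 1001

Evaluate the triple product over i = 1..4, j = 1..1, k = 1..10. The factors are (2/1) · (3/2) · (4/3) · (5/4) · (6/5) · (7/6) · (8/7) · (9/8) · … (40 factors total). The numerators and denominators telescope so the product is an integer; carrying out the multiplication exactly gives PP(4, 1, 10) = 1001.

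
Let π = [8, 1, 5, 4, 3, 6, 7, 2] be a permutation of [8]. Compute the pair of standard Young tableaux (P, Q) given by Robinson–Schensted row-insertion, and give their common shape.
P = [1, 2, 6, 7] / [3] / [4] / [5] / [8];  Q = [1, 3, 6, 7] / [2] / [4] / [5] / [8];  common shape = (4, 1, 1, 1, 1)

Row-insert the values π_1, π_2, … into P one at a time, bumping the leftmost entry strictly greater than the inserted value down to the next row. The recording tableau Q records, in position (i, j), the step at which that cell was added to P.
  Insert 8 (step 1): P = [8];  Q = [1]
  Insert 1 (step 2): P = [1] / [8];  Q = [1] / [2]
  Insert 5 (step 3): P = [1, 5] / [8];  Q = [1, 3] / [2]
  Insert 4 (step 4): P = [1, 4] / [5] / [8];  Q = [1, 3] / [2] / [4]
  Insert 3 (step 5): P = [1, 3] / [4] / [5] / [8];  Q = [1, 3] / [2] / [4] / [5]
  Insert 6 (step 6): P = [1, 3, 6] / [4] / [5] / [8];  Q = [1, 3, 6] / [2] / [4] / [5]
  Insert 7 (step 7): P = [1, 3, 6, 7] / [4] / [5] / [8];  Q = [1, 3, 6, 7] / [2] / [4] / [5]
  Insert 2 (step 8): P = [1, 2, 6, 7] / [3] / [4] / [5] / [8];  Q = [1, 3, 6, 7] / [2] / [4] / [5] / [8]
Final shape: (4, 1, 1, 1, 1).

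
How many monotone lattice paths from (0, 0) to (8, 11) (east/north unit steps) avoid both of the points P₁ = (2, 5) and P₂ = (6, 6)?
Number of paths = 38979

Inclusion–exclusion. Total paths: C(19, 8) = 75582. Through P₁: C(7, 2)·C(12, 6) = 19404. Through P₂: C(12, 6)·C(7, 2) = 19404. Since P₁ is strictly southwest of P₂, a monotone path through both must visit P₁ then P₂; paths through both = C(7, 2)·C(5, 4)·C(7, 2) = 2205. Avoid both = 75582 − 19404 − 19404 + 2205 = 38979.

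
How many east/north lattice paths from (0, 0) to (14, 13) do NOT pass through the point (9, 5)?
Number of paths = 17481726

Total paths from (0, 0) to (14, 13): C(27, 14) = 20058300. Paths through (9, 5): (paths (0, 0) → (9, 5)) × (paths (9, 5) → (14, 13)) = C(14, 9) · C(13, 5) = 2002 · 1287 = 2576574. Avoidance count = 20058300 − 2576574 = 17481726.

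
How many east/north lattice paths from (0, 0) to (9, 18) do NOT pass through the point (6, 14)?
Number of paths = 3330225

Total paths from (0, 0) to (9, 18): C(27, 9) = 4686825. Paths through (6, 14): (paths (0, 0) → (6, 14)) × (paths (6, 14) → (9, 18)) = C(20, 6) · C(7, 3) = 38760 · 35 = 1356600. Avoidance count = 4686825 − 1356600 = 3330225.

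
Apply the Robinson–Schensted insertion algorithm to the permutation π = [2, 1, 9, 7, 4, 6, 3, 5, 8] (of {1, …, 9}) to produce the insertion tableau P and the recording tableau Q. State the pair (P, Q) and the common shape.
P = [1, 3, 5, 8] / [2, 4, 6] / [7] / [9];  Q = [1, 3, 6, 9] / [2, 4, 8] / [5] / [7];  common shape = (4, 3, 1, 1)

Row-insert the values π_1, π_2, … into P one at a time, bumping the leftmost entry strictly greater than the inserted value down to the next row. The recording tableau Q records, in position (i, j), the step at which that cell was added to P.
  Insert 2 (step 1): P = [2];  Q = [1]
  Insert 1 (step 2): P = [1] / [2];  Q = [1] / [2]
  Insert 9 (step 3): P = [1, 9] / [2];  Q = [1, 3] / [2]
  Insert 7 (step 4): P = [1, 7] / [2, 9];  Q = [1, 3] / [2, 4]
  Insert 4 (step 5): P = [1, 4] / [2, 7] / [9];  Q = [1, 3] / [2, 4] / [5]
  Insert 6 (step 6): P = [1, 4, 6] / [2, 7] / [9];  Q = [1, 3, 6] / [2, 4] / [5]
  Insert 3 (step 7): P = [1, 3, 6] / [2, 4] / [7] / [9];  Q = [1, 3, 6] / [2, 4] / [5] / [7]
  Insert 5 (step 8): P = [1, 3, 5] / [2, 4, 6] / [7] / [9];  Q = [1, 3, 6] / [2, 4, 8] / [5] / [7]
  Insert 8 (step 9): P = [1, 3, 5, 8] / [2, 4, 6] / [7] / [9];  Q = [1, 3, 6, 9] / [2, 4, 8] / [5] / [7]
Final shape: (4, 3, 1, 1).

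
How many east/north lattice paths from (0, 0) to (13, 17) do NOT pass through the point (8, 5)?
Number of paths = 111795894

Total paths from (0, 0) to (13, 17): C(30, 13) = 119759850. Paths through (8, 5): (paths (0, 0) → (8, 5)) × (paths (8, 5) → (13, 17)) = C(13, 8) · C(17, 5) = 1287 · 6188 = 7963956. Avoidance count = 119759850 − 7963956 = 111795894.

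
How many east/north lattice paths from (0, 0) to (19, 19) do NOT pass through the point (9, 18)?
Number of paths = 35293708725

Total paths from (0, 0) to (19, 19): C(38, 19) = 35345263800. Paths through (9, 18): (paths (0, 0) → (9, 18)) × (paths (9, 18) → (19, 19)) = C(27, 9) · C(11, 10) = 4686825 · 11 = 51555075. Avoidance count = 35345263800 − 51555075 = 35293708725.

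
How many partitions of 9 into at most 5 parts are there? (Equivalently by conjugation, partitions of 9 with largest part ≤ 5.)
p(9, parts ≤ 5) = 23

Partitions of 9 with all parts ≤ 5: 5+4, 5+3+1, 5+2+2, 5+2+1+1, 5+1+1+1+1, 4+4+1, 4+3+2, 4+3+1+1, 4+2+2+1, 4+2+1+1+1, 4+1+1+1+1+1, 3+3+3, 3+3+2+1, 3+3+1+1+1, 3+2+2+2, 3+2+2+1+1, 3+2+1+1+1+1, 3+1+1+1+1+1+1, 2+2+2+2+1, 2+2+2+1+1+1, 2+2+1+1+1+1+1, 2+1+1+1+1+1+1+1, 1+1+1+1+1+1+1+1+1. Count = 23.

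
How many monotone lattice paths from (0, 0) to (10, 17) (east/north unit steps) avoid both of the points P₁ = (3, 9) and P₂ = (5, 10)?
Number of paths = 5164929

Inclusion–exclusion. Total paths: C(27, 10) = 8436285. Through P₁: C(12, 3)·C(15, 7) = 1415700. Through P₂: C(15, 5)·C(12, 5) = 2378376. Since P₁ is strictly southwest of P₂, a monotone path through both must visit P₁ then P₂; paths through both = C(12, 3)·C(3, 2)·C(12, 5) = 522720. Avoid both = 8436285 − 1415700 − 2378376 + 522720 = 5164929.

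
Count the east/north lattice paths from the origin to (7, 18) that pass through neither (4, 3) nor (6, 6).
Number of paths = 444678

Inclusion–exclusion. Total paths: C(25, 7) = 480700. Through P₁: C(7, 4)·C(18, 3) = 28560. Through P₂: C(12, 6)·C(13, 1) = 12012. Since P₁ is strictly southwest of P₂, a monotone path through both must visit P₁ then P₂; paths through both = C(7, 4)·C(5, 2)·C(13, 1) = 4550. Avoid both = 480700 − 28560 − 12012 + 4550 = 444678.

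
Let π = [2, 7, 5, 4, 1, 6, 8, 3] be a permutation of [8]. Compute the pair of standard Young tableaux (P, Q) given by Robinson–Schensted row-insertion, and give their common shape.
P = [1, 3, 6, 8] / [2, 4] / [5] / [7];  Q = [1, 2, 6, 7] / [3, 8] / [4] / [5];  common shape = (4, 2, 1, 1)

Row-insert the values π_1, π_2, … into P one at a time, bumping the leftmost entry strictly greater than the inserted value down to the next row. The recording tableau Q records, in position (i, j), the step at which that cell was added to P.
  Insert 2 (step 1): P = [2];  Q = [1]
  Insert 7 (step 2): P = [2, 7];  Q = [1, 2]
  Insert 5 (step 3): P = [2, 5] / [7];  Q = [1, 2] / [3]
  Insert 4 (step 4): P = [2, 4] / [5] / [7];  Q = [1, 2] / [3] / [4]
  Insert 1 (step 5): P = [1, 4] / [2] / [5] / [7];  Q = [1, 2] / [3] / [4] / [5]
  Insert 6 (step 6): P = [1, 4, 6] / [2] / [5] / [7];  Q = [1, 2, 6] / [3] / [4] / [5]
  Insert 8 (step 7): P = [1, 4, 6, 8] / [2] / [5] / [7];  Q = [1, 2, 6, 7] / [3] / [4] / [5]
  Insert 3 (step 8): P = [1, 3, 6, 8] / [2, 4] / [5] / [7];  Q = [1, 2, 6, 7] / [3, 8] / [4] / [5]
Final shape: (4, 2, 1, 1).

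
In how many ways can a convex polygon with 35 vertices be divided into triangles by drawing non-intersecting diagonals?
C_33 = 212336130412243110

These polygon triangulations are counted by the Catalan number C_n = (1/(n + 1)) · C(2n, n). For n = 33: C_33 = (1/34) · C(66, 33) = 7219428434016265740/34 = 212336130412243110.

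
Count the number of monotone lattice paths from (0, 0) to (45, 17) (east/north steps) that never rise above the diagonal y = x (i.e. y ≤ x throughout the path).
Number of paths = 466290066694305

By the reflection principle (André's argument), the number of monotone paths to (45, 17) with n ≤ m that never go above y = x is C(62, 45) − C(62, 46) = 739632519584070 − 273342452889765 = 466290066694305.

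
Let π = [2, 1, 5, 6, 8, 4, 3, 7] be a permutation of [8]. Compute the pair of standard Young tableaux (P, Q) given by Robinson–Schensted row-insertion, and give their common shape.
P = [1, 3, 6, 7] / [2, 4, 8] / [5];  Q = [1, 3, 4, 5] / [2, 6, 8] / [7];  common shape = (4, 3, 1)

Row-insert the values π_1, π_2, … into P one at a time, bumping the leftmost entry strictly greater than the inserted value down to the next row. The recording tableau Q records, in position (i, j), the step at which that cell was added to P.
  Insert 2 (step 1): P = [2];  Q = [1]
  Insert 1 (step 2): P = [1] / [2];  Q = [1] / [2]
  Insert 5 (step 3): P = [1, 5] / [2];  Q = [1, 3] / [2]
  Insert 6 (step 4): P = [1, 5, 6] / [2];  Q = [1, 3, 4] / [2]
  Insert 8 (step 5): P = [1, 5, 6, 8] / [2];  Q = [1, 3, 4, 5] / [2]
  Insert 4 (step 6): P = [1, 4, 6, 8] / [2, 5];  Q = [1, 3, 4, 5] / [2, 6]
  Insert 3 (step 7): P = [1, 3, 6, 8] / [2, 4] / [5];  Q = [1, 3, 4, 5] / [2, 6] / [7]
  Insert 7 (step 8): P = [1, 3, 6, 7] / [2, 4, 8] / [5];  Q = [1, 3, 4, 5] / [2, 6, 8] / [7]
Final shape: (4, 3, 1).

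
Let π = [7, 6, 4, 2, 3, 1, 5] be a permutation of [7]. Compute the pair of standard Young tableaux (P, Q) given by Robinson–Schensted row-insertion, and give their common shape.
P = [1, 3, 5] / [2] / [4] / [6] / [7];  Q = [1, 5, 7] / [2] / [3] / [4] / [6];  common shape = (3, 1, 1, 1, 1)

Row-insert the values π_1, π_2, … into P one at a time, bumping the leftmost entry strictly greater than the inserted value down to the next row. The recording tableau Q records, in position (i, j), the step at which that cell was added to P.
  Insert 7 (step 1): P = [7];  Q = [1]
  Insert 6 (step 2): P = [6] / [7];  Q = [1] / [2]
  Insert 4 (step 3): P = [4] / [6] / [7];  Q = [1] / [2] / [3]
  Insert 2 (step 4): P = [2] / [4] / [6] / [7];  Q = [1] / [2] / [3] / [4]
  Insert 3 (step 5): P = [2, 3] / [4] / [6] / [7];  Q = [1, 5] / [2] / [3] / [4]
  Insert 1 (step 6): P = [1, 3] / [2] / [4] / [6] / [7];  Q = [1, 5] / [2] / [3] / [4] / [6]
  Insert 5 (step 7): P = [1, 3, 5] / [2] / [4] / [6] / [7];  Q = [1, 5, 7] / [2] / [3] / [4] / [6]
Final shape: (3, 1, 1, 1, 1).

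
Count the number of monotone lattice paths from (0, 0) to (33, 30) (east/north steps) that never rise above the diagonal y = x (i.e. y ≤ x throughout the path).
Number of paths = 101268000658146714

By the reflection principle (André's argument), the number of monotone paths to (33, 30) with n ≤ m that never go above y = x is C(63, 33) − C(63, 34) = 860778005594247069 − 759510004936100355 = 101268000658146714.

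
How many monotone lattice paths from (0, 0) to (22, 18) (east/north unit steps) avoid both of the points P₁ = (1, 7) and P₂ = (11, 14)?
Number of paths = 106476087120

Inclusion–exclusion. Total paths: C(40, 22) = 113380261800. Through P₁: C(8, 1)·C(32, 21) = 1032195840. Through P₂: C(25, 11)·C(15, 11) = 6084351000. Since P₁ is strictly southwest of P₂, a monotone path through both must visit P₁ then P₂; paths through both = C(8, 1)·C(17, 10)·C(15, 11) = 212372160. Avoid both = 113380261800 − 1032195840 − 6084351000 + 212372160 = 106476087120.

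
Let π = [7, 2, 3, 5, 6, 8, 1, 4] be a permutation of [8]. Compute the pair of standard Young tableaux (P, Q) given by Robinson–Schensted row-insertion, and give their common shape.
P = [1, 3, 4, 6, 8] / [2, 5] / [7];  Q = [1, 3, 4, 5, 6] / [2, 8] / [7];  common shape = (5, 2, 1)

Row-insert the values π_1, π_2, … into P one at a time, bumping the leftmost entry strictly greater than the inserted value down to the next row. The recording tableau Q records, in position (i, j), the step at which that cell was added to P.
  Insert 7 (step 1): P = [7];  Q = [1]
  Insert 2 (step 2): P = [2] / [7];  Q = [1] / [2]
  Insert 3 (step 3): P = [2, 3] / [7];  Q = [1, 3] / [2]
  Insert 5 (step 4): P = [2, 3, 5] / [7];  Q = [1, 3, 4] / [2]
  Insert 6 (step 5): P = [2, 3, 5, 6] / [7];  Q = [1, 3, 4, 5] / [2]
  Insert 8 (step 6): P = [2, 3, 5, 6, 8] / [7];  Q = [1, 3, 4, 5, 6] / [2]
  Insert 1 (step 7): P = [1, 3, 5, 6, 8] / [2] / [7];  Q = [1, 3, 4, 5, 6] / [2] / [7]
  Insert 4 (step 8): P = [1, 3, 4, 6, 8] / [2, 5] / [7];  Q = [1, 3, 4, 5, 6] / [2, 8] / [7]
Final shape: (5, 2, 1).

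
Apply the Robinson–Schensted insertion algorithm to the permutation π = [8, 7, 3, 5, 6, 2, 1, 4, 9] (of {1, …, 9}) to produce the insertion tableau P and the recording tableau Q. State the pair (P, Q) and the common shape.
P = [1, 4, 6, 9] / [2, 5] / [3] / [7] / [8];  Q = [1, 4, 5, 9] / [2, 8] / [3] / [6] / [7];  common shape = (4, 2, 1, 1, 1)

Row-insert the values π_1, π_2, … into P one at a time, bumping the leftmost entry strictly greater than the inserted value down to the next row. The recording tableau Q records, in position (i, j), the step at which that cell was added to P.
  Insert 8 (step 1): P = [8];  Q = [1]
  Insert 7 (step 2): P = [7] / [8];  Q = [1] / [2]
  Insert 3 (step 3): P = [3] / [7] / [8];  Q = [1] / [2] / [3]
  Insert 5 (step 4): P = [3, 5] / [7] / [8];  Q = [1, 4] / [2] / [3]
  Insert 6 (step 5): P = [3, 5, 6] / [7] / [8];  Q = [1, 4, 5] / [2] / [3]
  Insert 2 (step 6): P = [2, 5, 6] / [3] / [7] / [8];  Q = [1, 4, 5] / [2] / [3] / [6]
  Insert 1 (step 7): P = [1, 5, 6] / [2] / [3] / [7] / [8];  Q = [1, 4, 5] / [2] / [3] / [6] / [7]
  Insert 4 (step 8): P = [1, 4, 6] / [2, 5] / [3] / [7] / [8];  Q = [1, 4, 5] / [2, 8] / [3] / [6] / [7]
  Insert 9 (step 9): P = [1, 4, 6, 9] / [2, 5] / [3] / [7] / [8];  Q = [1, 4, 5, 9] / [2, 8] / [3] / [6] / [7]
Final shape: (4, 2, 1, 1, 1).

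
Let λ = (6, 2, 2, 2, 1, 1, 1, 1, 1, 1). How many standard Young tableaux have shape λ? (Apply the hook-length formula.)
# SYT of shape (6, 2, 2, 2, 1, 1, 1, 1, 1, 1) = 714714

Hook-length formula: f^λ = n! / Π hook(c), product over all cells c of the Young diagram. For λ = (6, 2, 2, 2, 1, 1, 1, 1, 1, 1), n = 18 boxes. Hook lengths by row (left-to-right, top-to-bottom): [15, 8, 4, 3, 2, 1]; [10, 3]; [9, 2]; [8, 1]; [6]; [5]; [4]; [3]; [2]; [1]. Product of hooks = 8957952000. So f^λ = 18! / 8957952000 = 6402373705728000 / 8957952000 = 714714.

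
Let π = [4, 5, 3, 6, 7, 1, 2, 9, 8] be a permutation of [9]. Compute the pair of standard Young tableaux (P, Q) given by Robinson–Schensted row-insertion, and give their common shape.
P = [1, 2, 6, 7, 8] / [3, 5, 9] / [4];  Q = [1, 2, 4, 5, 8] / [3, 7, 9] / [6];  common shape = (5, 3, 1)

Row-insert the values π_1, π_2, … into P one at a time, bumping the leftmost entry strictly greater than the inserted value down to the next row. The recording tableau Q records, in position (i, j), the step at which that cell was added to P.
  Insert 4 (step 1): P = [4];  Q = [1]
  Insert 5 (step 2): P = [4, 5];  Q = [1, 2]
  Insert 3 (step 3): P = [3, 5] / [4];  Q = [1, 2] / [3]
  Insert 6 (step 4): P = [3, 5, 6] / [4];  Q = [1, 2, 4] / [3]
  Insert 7 (step 5): P = [3, 5, 6, 7] / [4];  Q = [1, 2, 4, 5] / [3]
  Insert 1 (step 6): P = [1, 5, 6, 7] / [3] / [4];  Q = [1, 2, 4, 5] / [3] / [6]
  Insert 2 (step 7): P = [1, 2, 6, 7] / [3, 5] / [4];  Q = [1, 2, 4, 5] / [3, 7] / [6]
  Insert 9 (step 8): P = [1, 2, 6, 7, 9] / [3, 5] / [4];  Q = [1, 2, 4, 5, 8] / [3, 7] / [6]
  Insert 8 (step 9): P = [1, 2, 6, 7, 8] / [3, 5, 9] / [4];  Q = [1, 2, 4, 5, 8] / [3, 7, 9] / [6]
Final shape: (5, 3, 1).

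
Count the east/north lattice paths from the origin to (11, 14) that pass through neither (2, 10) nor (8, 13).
Number of paths = 3618426

Inclusion–exclusion. Total paths: C(25, 11) = 4457400. Through P₁: C(12, 2)·C(13, 9) = 47190. Through P₂: C(21, 8)·C(4, 3) = 813960. Since P₁ is strictly southwest of P₂, a monotone path through both must visit P₁ then P₂; paths through both = C(12, 2)·C(9, 6)·C(4, 3) = 22176. Avoid both = 4457400 − 47190 − 813960 + 22176 = 3618426.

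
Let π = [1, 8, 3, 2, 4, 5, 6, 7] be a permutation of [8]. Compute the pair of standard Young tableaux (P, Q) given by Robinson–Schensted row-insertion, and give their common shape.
P = [1, 2, 4, 5, 6, 7] / [3] / [8];  Q = [1, 2, 5, 6, 7, 8] / [3] / [4];  common shape = (6, 1, 1)

Row-insert the values π_1, π_2, … into P one at a time, bumping the leftmost entry strictly greater than the inserted value down to the next row. The recording tableau Q records, in position (i, j), the step at which that cell was added to P.
  Insert 1 (step 1): P = [1];  Q = [1]
  Insert 8 (step 2): P = [1, 8];  Q = [1, 2]
  Insert 3 (step 3): P = [1, 3] / [8];  Q = [1, 2] / [3]
  Insert 2 (step 4): P = [1, 2] / [3] / [8];  Q = [1, 2] / [3] / [4]
  Insert 4 (step 5): P = [1, 2, 4] / [3] / [8];  Q = [1, 2, 5] / [3] / [4]
  Insert 5 (step 6): P = [1, 2, 4, 5] / [3] / [8];  Q = [1, 2, 5, 6] / [3] / [4]
  Insert 6 (step 7): P = [1, 2, 4, 5, 6] / [3] / [8];  Q = [1, 2, 5, 6, 7] / [3] / [4]
  Insert 7 (step 8): P = [1, 2, 4, 5, 6, 7] / [3] / [8];  Q = [1, 2, 5, 6, 7, 8] / [3] / [4]
Final shape: (6, 1, 1).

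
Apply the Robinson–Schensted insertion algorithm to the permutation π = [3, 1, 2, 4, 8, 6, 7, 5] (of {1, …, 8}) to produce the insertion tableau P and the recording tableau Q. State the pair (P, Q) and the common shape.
P = [1, 2, 4, 5, 7] / [3, 6] / [8];  Q = [1, 3, 4, 5, 7] / [2, 6] / [8];  common shape = (5, 2, 1)

Row-insert the values π_1, π_2, … into P one at a time, bumping the leftmost entry strictly greater than the inserted value down to the next row. The recording tableau Q records, in position (i, j), the step at which that cell was added to P.
  Insert 3 (step 1): P = [3];  Q = [1]
  Insert 1 (step 2): P = [1] / [3];  Q = [1] / [2]
  Insert 2 (step 3): P = [1, 2] / [3];  Q = [1, 3] / [2]
  Insert 4 (step 4): P = [1, 2, 4] / [3];  Q = [1, 3, 4] / [2]
  Insert 8 (step 5): P = [1, 2, 4, 8] / [3];  Q = [1, 3, 4, 5] / [2]
  Insert 6 (step 6): P = [1, 2, 4, 6] / [3, 8];  Q = [1, 3, 4, 5] / [2, 6]
  Insert 7 (step 7): P = [1, 2, 4, 6, 7] / [3, 8];  Q = [1, 3, 4, 5, 7] / [2, 6]
  Insert 5 (step 8): P = [1, 2, 4, 5, 7] / [3, 6] / [8];  Q = [1, 3, 4, 5, 7] / [2, 6] / [8]
Final shape: (5, 2, 1).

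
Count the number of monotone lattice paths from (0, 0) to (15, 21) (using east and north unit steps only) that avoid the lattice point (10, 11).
Number of paths = 4508696412

Total paths from (0, 0) to (15, 21): C(36, 15) = 5567902560. Paths through (10, 11): (paths (0, 0) → (10, 11)) × (paths (10, 11) → (15, 21)) = C(21, 10) · C(15, 5) = 352716 · 3003 = 1059206148. Avoidance count = 5567902560 − 1059206148 = 4508696412.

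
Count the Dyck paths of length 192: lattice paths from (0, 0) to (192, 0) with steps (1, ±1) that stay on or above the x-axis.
C_96 = 3721443204405954385563870541379246659709506697378694300

These Dyck paths are counted by the Catalan number C_n = (1/(n + 1)) · C(2n, n). For n = 96: C_96 = (1/97) · C(192, 96) = 360979990827377575399695442513786925991822149645733347100/97 = 3721443204405954385563870541379246659709506697378694300.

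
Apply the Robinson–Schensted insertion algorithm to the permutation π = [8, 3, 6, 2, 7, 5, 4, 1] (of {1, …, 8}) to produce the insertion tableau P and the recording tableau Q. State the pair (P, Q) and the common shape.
P = [1, 4, 7] / [2, 5] / [3] / [6] / [8];  Q = [1, 3, 5] / [2, 6] / [4] / [7] / [8];  common shape = (3, 2, 1, 1, 1)

Row-insert the values π_1, π_2, … into P one at a time, bumping the leftmost entry strictly greater than the inserted value down to the next row. The recording tableau Q records, in position (i, j), the step at which that cell was added to P.
  Insert 8 (step 1): P = [8];  Q = [1]
  Insert 3 (step 2): P = [3] / [8];  Q = [1] / [2]
  Insert 6 (step 3): P = [3, 6] / [8];  Q = [1, 3] / [2]
  Insert 2 (step 4): P = [2, 6] / [3] / [8];  Q = [1, 3] / [2] / [4]
  Insert 7 (step 5): P = [2, 6, 7] / [3] / [8];  Q = [1, 3, 5] / [2] / [4]
  Insert 5 (step 6): P = [2, 5, 7] / [3, 6] / [8];  Q = [1, 3, 5] / [2, 6] / [4]
  Insert 4 (step 7): P = [2, 4, 7] / [3, 5] / [6] / [8];  Q = [1, 3, 5] / [2, 6] / [4] / [7]
  Insert 1 (step 8): P = [1, 4, 7] / [2, 5] / [3] / [6] / [8];  Q = [1, 3, 5] / [2, 6] / [4] / [7] / [8]
Final shape: (3, 2, 1, 1, 1).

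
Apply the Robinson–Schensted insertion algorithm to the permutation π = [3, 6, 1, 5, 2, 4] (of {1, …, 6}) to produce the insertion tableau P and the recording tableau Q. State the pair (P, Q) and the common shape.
P = [1, 2, 4] / [3, 5] / [6];  Q = [1, 2, 6] / [3, 4] / [5];  common shape = (3, 2, 1)

Row-insert the values π_1, π_2, … into P one at a time, bumping the leftmost entry strictly greater than the inserted value down to the next row. The recording tableau Q records, in position (i, j), the step at which that cell was added to P.
  Insert 3 (step 1): P = [3];  Q = [1]
  Insert 6 (step 2): P = [3, 6];  Q = [1, 2]
  Insert 1 (step 3): P = [1, 6] / [3];  Q = [1, 2] / [3]
  Insert 5 (step 4): P = [1, 5] / [3, 6];  Q = [1, 2] / [3, 4]
  Insert 2 (step 5): P = [1, 2] / [3, 5] / [6];  Q = [1, 2] / [3, 4] / [5]
  Insert 4 (step 6): P = [1, 2, 4] / [3, 5] / [6];  Q = [1, 2, 6] / [3, 4] / [5]
Final shape: (3, 2, 1).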